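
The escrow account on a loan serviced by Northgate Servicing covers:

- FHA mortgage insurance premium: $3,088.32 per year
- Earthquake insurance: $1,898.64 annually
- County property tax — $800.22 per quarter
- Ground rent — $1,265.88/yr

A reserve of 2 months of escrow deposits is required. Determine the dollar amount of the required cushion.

FHA mortgage insurance premium: $3,088.32 annually
Earthquake insurance: $1,898.64 annually
County property tax: $800.22 × 4 = $3,200.88 annually
Ground rent: $1,265.88 annually
Total per year = $9,453.72
Per month = $9,453.72 ÷ 12 = $787.81
Required cushion = 2 × $787.81 = $1,575.62

$1,575.62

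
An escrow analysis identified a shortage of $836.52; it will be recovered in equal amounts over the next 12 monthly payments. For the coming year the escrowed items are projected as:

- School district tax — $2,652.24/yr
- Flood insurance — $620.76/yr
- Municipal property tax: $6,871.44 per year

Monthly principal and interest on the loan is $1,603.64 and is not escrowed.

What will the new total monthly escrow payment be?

$915.08

School district tax — $2,652.24 annually
Flood insurance — $620.76 annually
Municipal property tax — $6,871.44 annually
Total annual escrow = $2,652.24 + $620.76 + $6,871.44 = $10,144.44
Monthly = $10,144.44 ÷ 12 = $845.37
Shortage per month = $836.52 / 12 = $69.71
New monthly escrow = $845.37 + $69.71 = $915.08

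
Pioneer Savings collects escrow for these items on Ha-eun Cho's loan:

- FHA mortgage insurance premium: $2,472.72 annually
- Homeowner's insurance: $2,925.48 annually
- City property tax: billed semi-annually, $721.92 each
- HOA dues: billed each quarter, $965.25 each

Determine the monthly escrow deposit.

$891.92

FHA mortgage insurance premium = $2,472.72 per year
Homeowner's insurance = $2,925.48 per year
City property tax = $721.92 × 2 = $1,443.84 per year
HOA dues = $965.25 × 4 = $3,861.00 per year
Total annual escrow = $2,472.72 + $2,925.48 + $1,443.84 + $3,861.00 = $10,703.04
Monthly escrow = $10,703.04 ÷ 12 = $891.92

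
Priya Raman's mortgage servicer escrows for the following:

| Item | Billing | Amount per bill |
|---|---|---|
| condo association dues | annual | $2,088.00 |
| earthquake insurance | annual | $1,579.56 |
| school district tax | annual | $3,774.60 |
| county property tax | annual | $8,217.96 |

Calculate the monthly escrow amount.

Condo association dues — $2,088.00 annually
Earthquake insurance — $1,579.56 annually
School district tax — $3,774.60 annually
County property tax — $8,217.96 annually
Total per year = $2,088.00 + $1,579.56 + $3,774.60 + $8,217.96 = $15,660.12
Monthly = $15,660.12 ÷ 12 = $1,305.01

$1,305.01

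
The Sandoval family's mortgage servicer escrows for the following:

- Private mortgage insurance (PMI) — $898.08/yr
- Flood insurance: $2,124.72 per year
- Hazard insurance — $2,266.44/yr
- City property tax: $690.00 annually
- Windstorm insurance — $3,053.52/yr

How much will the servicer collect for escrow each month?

$752.73

Private mortgage insurance (PMI) — $898.08/yr
Flood insurance — $2,124.72/yr
Hazard insurance — $2,266.44/yr
City property tax — $690.00/yr
Windstorm insurance — $3,053.52/yr
Combined annual = $9,032.76
Base monthly escrow = $9,032.76 ÷ 12 = $752.73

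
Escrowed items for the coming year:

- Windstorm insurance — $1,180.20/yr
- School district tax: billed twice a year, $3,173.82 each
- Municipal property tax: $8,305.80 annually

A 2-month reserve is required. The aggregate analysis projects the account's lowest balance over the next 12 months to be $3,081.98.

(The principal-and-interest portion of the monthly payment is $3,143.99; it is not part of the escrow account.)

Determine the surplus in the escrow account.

$443.04

Windstorm insurance — $1,180.20 annually
School district tax — $3,173.82 × 2 = $6,347.64 annually
Municipal property tax — $8,305.80 annually
Total annual escrow = $1,180.20 + $6,347.64 + $8,305.80 = $15,833.64
Base monthly escrow = $15,833.64 / 12 = $1,319.47
Required cushion = 2 × $1,319.47 = $2,638.94
Surplus = $3,081.98 − $2,638.94 = $443.04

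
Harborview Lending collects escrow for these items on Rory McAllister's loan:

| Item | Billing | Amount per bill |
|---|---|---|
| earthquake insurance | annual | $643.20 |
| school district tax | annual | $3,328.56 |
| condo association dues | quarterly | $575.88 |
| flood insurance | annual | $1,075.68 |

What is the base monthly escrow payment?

Earthquake insurance: $643.20
School district tax: $3,328.56
Condo association dues: $575.88 × 4 = $2,303.52
Flood insurance: $1,075.68
Total annual escrow = $643.20 + $3,328.56 + $2,303.52 + $1,075.68 = $7,350.96
Base monthly escrow = $7,350.96 ÷ 12 = $612.58

$612.58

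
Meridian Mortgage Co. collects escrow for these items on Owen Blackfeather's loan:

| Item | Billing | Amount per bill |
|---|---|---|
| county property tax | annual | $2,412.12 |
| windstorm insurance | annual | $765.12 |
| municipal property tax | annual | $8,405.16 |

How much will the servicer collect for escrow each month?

$965.20

County property tax — $2,412.12/yr
Windstorm insurance — $765.12/yr
Municipal property tax — $8,405.16/yr
Yearly total = $11,582.40
Monthly = $11,582.40 ÷ 12 = $965.20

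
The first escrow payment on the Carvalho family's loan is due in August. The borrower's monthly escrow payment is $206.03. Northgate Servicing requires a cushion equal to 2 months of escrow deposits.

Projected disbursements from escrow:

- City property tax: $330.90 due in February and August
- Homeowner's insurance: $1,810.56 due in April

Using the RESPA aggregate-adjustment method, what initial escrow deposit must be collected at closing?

Cushion = 2 × $206.03 = $412.06
Trial balance (start $0, +$206.03 each month, − disbursements):
  Aug: +$206.03 − $330.90 → -$124.87
  Sep: +$206.03 → $81.16
  Oct: +$206.03 → $287.19
  Nov: +$206.03 → $493.22
  Dec: +$206.03 → $699.25
  Jan: +$206.03 → $905.28
  Feb: +$206.03 − $330.90 → $780.41
  Mar: +$206.03 → $986.44
  Apr: +$206.03 − $1,810.56 → -$618.09
  May: +$206.03 → -$412.06
  Jun: +$206.03 → -$206.03
  Jul: +$206.03 → $0.00
Lowest trial balance = -$618.09 (Apr)
Initial deposit = cushion − low point = $412.06 − (-$618.09) = $1,030.15

$1,030.15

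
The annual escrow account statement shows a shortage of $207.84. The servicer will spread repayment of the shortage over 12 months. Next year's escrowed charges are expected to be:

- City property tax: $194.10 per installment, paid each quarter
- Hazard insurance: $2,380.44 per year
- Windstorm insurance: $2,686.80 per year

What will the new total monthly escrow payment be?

$504.29

City property tax — $194.10 × 4 = $776.40 annually
Hazard insurance — $2,380.44 annually
Windstorm insurance — $2,686.80 annually
Annual escrow total = $776.40 + $2,380.44 + $2,686.80 = $5,843.64
Per month = $5,843.64 ÷ 12 = $486.97
Monthly shortage recovery: $207.84 ÷ 12 = $17.32
New monthly escrow = $486.97 + $17.32 = $504.29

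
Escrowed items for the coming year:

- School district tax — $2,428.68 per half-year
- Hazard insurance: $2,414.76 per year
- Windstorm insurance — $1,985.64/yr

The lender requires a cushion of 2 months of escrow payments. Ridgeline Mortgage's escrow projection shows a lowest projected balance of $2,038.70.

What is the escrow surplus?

$495.74

School district tax: $2,428.68 × 2 = $4,857.36 per year
Hazard insurance: $2,414.76 per year
Windstorm insurance: $1,985.64 per year
Annual escrow total = $4,857.36 + $2,414.76 + $1,985.64 = $9,257.76
Monthly escrow = $9,257.76 / 12 = $771.48
Cushion = 2 × $771.48 = $1,542.96
Surplus = $2,038.70 − $1,542.96 = $495.74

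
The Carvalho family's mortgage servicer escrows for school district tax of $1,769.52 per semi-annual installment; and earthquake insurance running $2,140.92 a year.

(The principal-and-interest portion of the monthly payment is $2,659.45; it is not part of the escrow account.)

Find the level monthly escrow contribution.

School district tax: $1,769.52 × 2 = $3,539.04 annually
Earthquake insurance: $2,140.92 annually
Total annual escrow = $3,539.04 + $2,140.92 = $5,679.96
Monthly escrow = $5,679.96 / 12 = $473.33

$473.33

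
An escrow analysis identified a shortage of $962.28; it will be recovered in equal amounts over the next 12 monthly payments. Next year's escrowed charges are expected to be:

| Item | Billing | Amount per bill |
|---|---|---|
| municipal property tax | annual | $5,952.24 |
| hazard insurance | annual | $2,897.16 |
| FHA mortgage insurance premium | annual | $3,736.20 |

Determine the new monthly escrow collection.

Municipal property tax: $5,952.24
Hazard insurance: $2,897.16
FHA mortgage insurance premium: $3,736.20
Combined annual = $12,585.60
Per month = $12,585.60 / 12 = $1,048.80
Monthly shortage recovery: $962.28 ÷ 12 = $80.19
New monthly escrow = $1,048.80 + $80.19 = $1,128.99

$1,128.99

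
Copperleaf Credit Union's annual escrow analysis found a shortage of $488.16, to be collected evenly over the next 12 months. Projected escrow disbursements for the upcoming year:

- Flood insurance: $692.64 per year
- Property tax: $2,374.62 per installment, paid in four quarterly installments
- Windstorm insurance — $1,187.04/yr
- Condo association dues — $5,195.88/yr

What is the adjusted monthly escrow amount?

Flood insurance = $692.64/yr
Property tax = $2,374.62 × 4 = $9,498.48/yr
Windstorm insurance = $1,187.04/yr
Condo association dues = $5,195.88/yr
Total per year = $692.64 + $9,498.48 + $1,187.04 + $5,195.88 = $16,574.04
Monthly = $16,574.04 / 12 = $1,381.17
Monthly shortage recovery: $488.16 ÷ 12 = $40.68
Adjusted monthly = $1,381.17 + $40.68 = $1,421.85

$1,421.85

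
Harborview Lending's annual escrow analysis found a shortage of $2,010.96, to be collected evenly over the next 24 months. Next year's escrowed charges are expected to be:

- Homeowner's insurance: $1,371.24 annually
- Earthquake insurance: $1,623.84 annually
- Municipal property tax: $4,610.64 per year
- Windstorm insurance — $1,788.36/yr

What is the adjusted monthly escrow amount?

Homeowner's insurance = $1,371.24 annually
Earthquake insurance = $1,623.84 annually
Municipal property tax = $4,610.64 annually
Windstorm insurance = $1,788.36 annually
Total per year = $1,371.24 + $1,623.84 + $4,610.64 + $1,788.36 = $9,394.08
Monthly = $9,394.08 / 12 = $782.84
Monthly shortage recovery: $2,010.96 ÷ 24 = $83.79
New monthly escrow = $782.84 + $83.79 = $866.63

$866.63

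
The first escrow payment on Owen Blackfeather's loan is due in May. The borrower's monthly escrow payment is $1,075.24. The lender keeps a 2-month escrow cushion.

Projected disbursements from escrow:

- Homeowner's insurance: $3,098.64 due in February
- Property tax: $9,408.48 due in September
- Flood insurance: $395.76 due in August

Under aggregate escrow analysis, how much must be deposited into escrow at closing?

Cushion = 2 × $1,075.24 = $2,150.48
Trial balance (start $0, +$1,075.24 each month, − disbursements):
  May: +$1,075.24 → $1,075.24
  Jun: +$1,075.24 → $2,150.48
  Jul: +$1,075.24 → $3,225.72
  Aug: +$1,075.24 − $395.76 → $3,905.20
  Sep: +$1,075.24 − $9,408.48 → -$4,428.04
  Oct: +$1,075.24 → -$3,352.80
  Nov: +$1,075.24 → -$2,277.56
  Dec: +$1,075.24 → -$1,202.32
  Jan: +$1,075.24 → -$127.08
  Feb: +$1,075.24 − $3,098.64 → -$2,150.48
  Mar: +$1,075.24 → -$1,075.24
  Apr: +$1,075.24 → $0.00
Lowest trial balance = -$4,428.04 (Sep)
Initial deposit = cushion − low point = $2,150.48 − (-$4,428.04) = $6,578.52

$6,578.52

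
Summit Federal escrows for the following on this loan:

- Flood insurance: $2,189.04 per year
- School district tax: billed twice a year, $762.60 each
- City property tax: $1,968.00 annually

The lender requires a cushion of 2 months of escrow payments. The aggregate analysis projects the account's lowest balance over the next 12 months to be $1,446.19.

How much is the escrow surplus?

Flood insurance = $2,189.04
School district tax = $762.60 × 2 = $1,525.20
City property tax = $1,968.00
Yearly total = $2,189.04 + $1,525.20 + $1,968.00 = $5,682.24
Base monthly escrow = $5,682.24 / 12 = $473.52
Required cushion = 2 × $473.52 = $947.04
Surplus = $1,446.19 − $947.04 = $499.15

$499.15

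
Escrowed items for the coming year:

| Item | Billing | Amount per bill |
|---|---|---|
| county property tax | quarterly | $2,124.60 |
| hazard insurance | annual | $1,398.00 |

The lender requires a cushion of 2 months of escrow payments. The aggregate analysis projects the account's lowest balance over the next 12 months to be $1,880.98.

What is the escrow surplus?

County property tax: $2,124.60 × 4 = $8,498.40/yr
Hazard insurance: $1,398.00/yr
Total annual escrow = $9,896.40
Per month = $9,896.40 ÷ 12 = $824.70
Required cushion = 2 × $824.70 = $1,649.40
Excess over cushion: $1,880.98 − $1,649.40 = $231.58

$231.58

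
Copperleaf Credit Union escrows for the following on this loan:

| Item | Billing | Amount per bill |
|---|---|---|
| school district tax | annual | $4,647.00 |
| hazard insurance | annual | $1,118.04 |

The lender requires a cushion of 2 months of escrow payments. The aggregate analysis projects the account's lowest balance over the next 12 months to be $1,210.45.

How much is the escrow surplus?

School district tax — $4,647.00 annually
Hazard insurance — $1,118.04 annually
Total annual escrow = $4,647.00 + $1,118.04 = $5,765.04
Base monthly escrow = $5,765.04 / 12 = $480.42
Required cushion = 2 × $480.42 = $960.84
Surplus = $1,210.45 − $960.84 = $249.61

$249.61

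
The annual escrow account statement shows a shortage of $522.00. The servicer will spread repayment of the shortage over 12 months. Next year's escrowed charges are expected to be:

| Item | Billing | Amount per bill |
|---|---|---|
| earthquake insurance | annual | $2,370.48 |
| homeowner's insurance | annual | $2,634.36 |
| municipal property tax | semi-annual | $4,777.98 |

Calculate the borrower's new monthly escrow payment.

$1,256.90

Earthquake insurance = $2,370.48 annually
Homeowner's insurance = $2,634.36 annually
Municipal property tax = $4,777.98 × 2 = $9,555.96 annually
Annual escrow total = $2,370.48 + $2,634.36 + $9,555.96 = $14,560.80
Monthly escrow = $14,560.80 ÷ 12 = $1,213.40
Monthly shortage recovery: $522.00 / 12 = $43.50
New monthly escrow = $1,213.40 + $43.50 = $1,256.90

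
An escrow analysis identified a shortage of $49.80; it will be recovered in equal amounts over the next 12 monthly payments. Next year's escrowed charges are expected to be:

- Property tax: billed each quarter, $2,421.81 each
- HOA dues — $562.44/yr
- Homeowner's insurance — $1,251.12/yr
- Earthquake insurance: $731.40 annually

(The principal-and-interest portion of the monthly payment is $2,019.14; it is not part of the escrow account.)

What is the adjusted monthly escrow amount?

$1,023.50

Property tax = $2,421.81 × 4 = $9,687.24
HOA dues = $562.44
Homeowner's insurance = $1,251.12
Earthquake insurance = $731.40
Total per year = $9,687.24 + $562.44 + $1,251.12 + $731.40 = $12,232.20
Monthly = $12,232.20 ÷ 12 = $1,019.35
Shortage per month = $49.80 / 12 = $4.15
New monthly escrow = $1,019.35 + $4.15 = $1,023.50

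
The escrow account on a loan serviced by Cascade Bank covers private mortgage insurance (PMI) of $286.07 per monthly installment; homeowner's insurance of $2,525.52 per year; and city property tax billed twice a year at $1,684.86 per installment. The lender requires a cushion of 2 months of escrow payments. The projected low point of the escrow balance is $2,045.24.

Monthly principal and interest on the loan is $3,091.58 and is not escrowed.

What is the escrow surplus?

Private mortgage insurance (PMI) — $286.07 × 12 = $3,432.84 annually
Homeowner's insurance — $2,525.52 annually
City property tax — $1,684.86 × 2 = $3,369.72 annually
Combined annual = $3,432.84 + $2,525.52 + $3,369.72 = $9,328.08
Monthly escrow = $9,328.08 ÷ 12 = $777.34
Required cushion = 2 × $777.34 = $1,554.68
Excess over cushion: $2,045.24 − $1,554.68 = $490.56

$490.56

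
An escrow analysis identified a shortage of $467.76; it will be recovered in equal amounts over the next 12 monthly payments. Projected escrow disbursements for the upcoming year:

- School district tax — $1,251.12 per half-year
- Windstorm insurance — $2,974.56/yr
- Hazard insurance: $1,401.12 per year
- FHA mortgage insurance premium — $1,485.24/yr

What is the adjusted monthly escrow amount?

$735.91

School district tax: $1,251.12 × 2 = $2,502.24 per year
Windstorm insurance: $2,974.56 per year
Hazard insurance: $1,401.12 per year
FHA mortgage insurance premium: $1,485.24 per year
Annual escrow total = $8,363.16
Per month = $8,363.16 / 12 = $696.93
Shortage spread = $467.76 / 12 = $38.98/mo
New monthly escrow = $696.93 + $38.98 = $735.91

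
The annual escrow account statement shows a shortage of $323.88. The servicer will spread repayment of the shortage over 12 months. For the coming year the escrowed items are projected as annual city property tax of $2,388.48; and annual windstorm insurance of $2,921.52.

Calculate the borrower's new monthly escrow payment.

$469.49

City property tax — $2,388.48 annually
Windstorm insurance — $2,921.52 annually
Total annual escrow = $5,310.00
Monthly = $5,310.00 ÷ 12 = $442.50
Shortage per month = $323.88 / 12 = $26.99
New monthly escrow = $442.50 + $26.99 = $469.49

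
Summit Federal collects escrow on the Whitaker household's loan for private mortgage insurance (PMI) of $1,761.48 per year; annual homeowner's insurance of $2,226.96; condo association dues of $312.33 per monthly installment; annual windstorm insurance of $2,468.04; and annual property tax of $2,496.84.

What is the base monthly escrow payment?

$1,058.44

Private mortgage insurance (PMI) = $1,761.48 per year
Homeowner's insurance = $2,226.96 per year
Condo association dues = $312.33 × 12 = $3,747.96 per year
Windstorm insurance = $2,468.04 per year
Property tax = $2,496.84 per year
Total per year = $1,761.48 + $2,226.96 + $3,747.96 + $2,468.04 + $2,496.84 = $12,701.28
Base monthly escrow = $12,701.28 ÷ 12 = $1,058.44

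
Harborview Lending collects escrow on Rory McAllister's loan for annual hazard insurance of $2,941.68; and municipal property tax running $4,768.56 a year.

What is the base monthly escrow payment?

$642.52

Hazard insurance: $2,941.68
Municipal property tax: $4,768.56
Yearly total = $2,941.68 + $4,768.56 = $7,710.24
Monthly = $7,710.24 ÷ 12 = $642.52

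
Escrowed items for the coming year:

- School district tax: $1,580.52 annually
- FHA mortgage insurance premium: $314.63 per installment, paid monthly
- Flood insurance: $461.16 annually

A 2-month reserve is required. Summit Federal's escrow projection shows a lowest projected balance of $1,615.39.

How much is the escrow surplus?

$645.85

School district tax = $1,580.52 annually
FHA mortgage insurance premium = $314.63 × 12 = $3,775.56 annually
Flood insurance = $461.16 annually
Total per year = $1,580.52 + $3,775.56 + $461.16 = $5,817.24
Per month = $5,817.24 / 12 = $484.77
Required cushion = 2 × $484.77 = $969.54
Excess over cushion: $1,615.39 − $969.54 = $645.85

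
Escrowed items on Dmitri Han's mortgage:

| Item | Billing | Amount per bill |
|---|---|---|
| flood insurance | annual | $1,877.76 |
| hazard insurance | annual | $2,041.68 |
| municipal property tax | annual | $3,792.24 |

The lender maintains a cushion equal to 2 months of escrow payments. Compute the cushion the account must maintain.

$1,285.28

Flood insurance: $1,877.76 annually
Hazard insurance: $2,041.68 annually
Municipal property tax: $3,792.24 annually
Total annual escrow = $1,877.76 + $2,041.68 + $3,792.24 = $7,711.68
Base monthly escrow = $7,711.68 / 12 = $642.64
Required cushion = 2 × $642.64 = $1,285.28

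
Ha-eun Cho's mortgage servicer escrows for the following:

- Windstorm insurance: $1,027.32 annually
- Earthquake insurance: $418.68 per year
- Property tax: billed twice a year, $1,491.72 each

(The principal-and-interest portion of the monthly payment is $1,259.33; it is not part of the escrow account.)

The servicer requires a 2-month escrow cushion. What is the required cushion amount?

Windstorm insurance: $1,027.32/yr
Earthquake insurance: $418.68/yr
Property tax: $1,491.72 × 2 = $2,983.44/yr
Total annual escrow = $4,429.44
Monthly = $4,429.44 / 12 = $369.12
Cushion = 2 × $369.12 = $738.24

$738.24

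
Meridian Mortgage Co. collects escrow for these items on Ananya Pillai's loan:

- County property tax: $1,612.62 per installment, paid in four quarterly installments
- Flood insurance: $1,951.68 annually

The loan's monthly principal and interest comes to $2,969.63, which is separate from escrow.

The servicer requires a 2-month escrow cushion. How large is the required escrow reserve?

$1,400.36

County property tax — $1,612.62 × 4 = $6,450.48
Flood insurance — $1,951.68
Annual escrow total = $6,450.48 + $1,951.68 = $8,402.16
Monthly = $8,402.16 ÷ 12 = $700.18
Reserve = 2 × $700.18 = $1,400.36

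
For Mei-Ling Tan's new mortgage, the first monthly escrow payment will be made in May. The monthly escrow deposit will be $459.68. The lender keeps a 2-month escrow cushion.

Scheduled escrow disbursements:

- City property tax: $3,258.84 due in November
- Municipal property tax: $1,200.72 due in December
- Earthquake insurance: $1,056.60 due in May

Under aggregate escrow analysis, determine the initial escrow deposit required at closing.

$2,758.08

Cushion = 2 × $459.68 = $919.36
Trial balance (start $0, +$459.68 each month, − disbursements):
  May: +$459.68 − $1,056.60 → -$596.92
  Jun: +$459.68 → -$137.24
  Jul: +$459.68 → $322.44
  Aug: +$459.68 → $782.12
  Sep: +$459.68 → $1,241.80
  Oct: +$459.68 → $1,701.48
  Nov: +$459.68 − $3,258.84 → -$1,097.68
  Dec: +$459.68 − $1,200.72 → -$1,838.72
  Jan: +$459.68 → -$1,379.04
  Feb: +$459.68 → -$919.36
  Mar: +$459.68 → -$459.68
  Apr: +$459.68 → $0.00
Lowest trial balance = -$1,838.72 (Dec)
Initial deposit = cushion − low point = $919.36 − (-$1,838.72) = $2,758.08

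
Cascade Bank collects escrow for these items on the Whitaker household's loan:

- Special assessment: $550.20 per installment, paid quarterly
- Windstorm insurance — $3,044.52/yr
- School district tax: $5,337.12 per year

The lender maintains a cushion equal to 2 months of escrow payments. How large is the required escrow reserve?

$1,763.74

Special assessment: $550.20 × 4 = $2,200.80
Windstorm insurance: $3,044.52
School district tax: $5,337.12
Annual escrow total = $2,200.80 + $3,044.52 + $5,337.12 = $10,582.44
Monthly = $10,582.44 ÷ 12 = $881.87
Required cushion = 2 × $881.87 = $1,763.74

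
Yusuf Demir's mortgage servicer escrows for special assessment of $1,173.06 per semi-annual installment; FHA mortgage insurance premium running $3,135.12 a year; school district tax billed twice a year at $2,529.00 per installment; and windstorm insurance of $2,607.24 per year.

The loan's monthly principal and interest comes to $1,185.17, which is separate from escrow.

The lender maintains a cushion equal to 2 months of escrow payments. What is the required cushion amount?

Special assessment: $1,173.06 × 2 = $2,346.12 per year
FHA mortgage insurance premium: $3,135.12 per year
School district tax: $2,529.00 × 2 = $5,058.00 per year
Windstorm insurance: $2,607.24 per year
Yearly total = $13,146.48
Per month = $13,146.48 ÷ 12 = $1,095.54
Required cushion = 2 × $1,095.54 = $2,191.08

$2,191.08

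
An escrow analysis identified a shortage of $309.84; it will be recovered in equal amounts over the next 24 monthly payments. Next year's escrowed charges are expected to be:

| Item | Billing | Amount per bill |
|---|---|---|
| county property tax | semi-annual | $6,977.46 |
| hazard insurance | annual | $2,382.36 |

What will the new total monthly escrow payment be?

County property tax: $6,977.46 × 2 = $13,954.92
Hazard insurance: $2,382.36
Yearly total = $13,954.92 + $2,382.36 = $16,337.28
Base monthly escrow = $16,337.28 / 12 = $1,361.44
Shortage per month = $309.84 / 24 = $12.91
Adjusted monthly = $1,361.44 + $12.91 = $1,374.35

$1,374.35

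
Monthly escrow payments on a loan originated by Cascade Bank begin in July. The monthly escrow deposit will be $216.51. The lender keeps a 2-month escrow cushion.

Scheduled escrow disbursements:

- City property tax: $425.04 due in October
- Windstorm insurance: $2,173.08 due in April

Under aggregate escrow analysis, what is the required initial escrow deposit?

$866.04

Cushion = 2 × $216.51 = $433.02
Trial balance (start $0, +$216.51 each month, − disbursements):
  Jul: +$216.51 → $216.51
  Aug: +$216.51 → $433.02
  Sep: +$216.51 → $649.53
  Oct: +$216.51 − $425.04 → $441.00
  Nov: +$216.51 → $657.51
  Dec: +$216.51 → $874.02
  Jan: +$216.51 → $1,090.53
  Feb: +$216.51 → $1,307.04
  Mar: +$216.51 → $1,523.55
  Apr: +$216.51 − $2,173.08 → -$433.02
  May: +$216.51 → -$216.51
  Jun: +$216.51 → $0.00
Lowest trial balance = -$433.02 (Apr)
Initial deposit = cushion − low point = $433.02 − (-$433.02) = $866.04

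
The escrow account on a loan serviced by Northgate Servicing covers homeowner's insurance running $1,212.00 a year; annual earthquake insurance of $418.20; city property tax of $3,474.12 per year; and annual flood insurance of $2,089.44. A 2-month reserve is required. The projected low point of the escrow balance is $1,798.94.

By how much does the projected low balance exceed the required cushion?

Homeowner's insurance — $1,212.00 annually
Earthquake insurance — $418.20 annually
City property tax — $3,474.12 annually
Flood insurance — $2,089.44 annually
Annual escrow total = $1,212.00 + $418.20 + $3,474.12 + $2,089.44 = $7,193.76
Base monthly escrow = $7,193.76 ÷ 12 = $599.48
Cushion = 2 × $599.48 = $1,198.96
Excess over cushion: $1,798.94 − $1,198.96 = $599.98

$599.98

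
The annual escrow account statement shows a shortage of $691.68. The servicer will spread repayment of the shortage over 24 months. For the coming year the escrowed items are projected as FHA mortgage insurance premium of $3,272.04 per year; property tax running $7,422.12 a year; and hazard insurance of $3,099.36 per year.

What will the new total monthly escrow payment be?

FHA mortgage insurance premium: $3,272.04/yr
Property tax: $7,422.12/yr
Hazard insurance: $3,099.36/yr
Annual escrow total = $13,793.52
Monthly escrow = $13,793.52 / 12 = $1,149.46
Shortage per month = $691.68 / 24 = $28.82
Adjusted monthly = $1,149.46 + $28.82 = $1,178.28

$1,178.28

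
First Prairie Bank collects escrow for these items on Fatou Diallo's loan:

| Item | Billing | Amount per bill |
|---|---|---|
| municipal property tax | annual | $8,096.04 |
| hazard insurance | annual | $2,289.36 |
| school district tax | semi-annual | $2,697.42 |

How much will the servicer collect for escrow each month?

$1,315.02

Municipal property tax — $8,096.04 annually
Hazard insurance — $2,289.36 annually
School district tax — $2,697.42 × 2 = $5,394.84 annually
Total annual escrow = $8,096.04 + $2,289.36 + $5,394.84 = $15,780.24
Monthly = $15,780.24 ÷ 12 = $1,315.02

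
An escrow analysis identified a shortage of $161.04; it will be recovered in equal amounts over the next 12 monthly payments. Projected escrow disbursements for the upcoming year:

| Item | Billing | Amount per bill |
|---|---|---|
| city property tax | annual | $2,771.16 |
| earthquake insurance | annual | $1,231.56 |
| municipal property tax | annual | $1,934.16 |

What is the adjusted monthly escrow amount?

$508.16

City property tax = $2,771.16 annually
Earthquake insurance = $1,231.56 annually
Municipal property tax = $1,934.16 annually
Yearly total = $2,771.16 + $1,231.56 + $1,934.16 = $5,936.88
Monthly escrow = $5,936.88 / 12 = $494.74
Monthly shortage recovery: $161.04 ÷ 12 = $13.42
New monthly escrow = $494.74 + $13.42 = $508.16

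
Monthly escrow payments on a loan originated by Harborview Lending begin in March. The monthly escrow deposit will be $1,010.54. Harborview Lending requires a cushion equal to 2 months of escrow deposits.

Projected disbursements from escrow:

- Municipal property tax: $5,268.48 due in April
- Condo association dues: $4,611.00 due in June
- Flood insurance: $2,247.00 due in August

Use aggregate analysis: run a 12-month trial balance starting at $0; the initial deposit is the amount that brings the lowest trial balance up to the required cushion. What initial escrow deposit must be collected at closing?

$8,084.32

Cushion = 2 × $1,010.54 = $2,021.08
Trial balance (start $0, +$1,010.54 each month, − disbursements):
  Mar: +$1,010.54 → $1,010.54
  Apr: +$1,010.54 − $5,268.48 → -$3,247.40
  May: +$1,010.54 → -$2,236.86
  Jun: +$1,010.54 − $4,611.00 → -$5,837.32
  Jul: +$1,010.54 → -$4,826.78
  Aug: +$1,010.54 − $2,247.00 → -$6,063.24
  Sep: +$1,010.54 → -$5,052.70
  Oct: +$1,010.54 → -$4,042.16
  Nov: +$1,010.54 → -$3,031.62
  Dec: +$1,010.54 → -$2,021.08
  Jan: +$1,010.54 → -$1,010.54
  Feb: +$1,010.54 → $0.00
Lowest trial balance = -$6,063.24 (Aug)
Initial deposit = cushion − low point = $2,021.08 − (-$6,063.24) = $8,084.32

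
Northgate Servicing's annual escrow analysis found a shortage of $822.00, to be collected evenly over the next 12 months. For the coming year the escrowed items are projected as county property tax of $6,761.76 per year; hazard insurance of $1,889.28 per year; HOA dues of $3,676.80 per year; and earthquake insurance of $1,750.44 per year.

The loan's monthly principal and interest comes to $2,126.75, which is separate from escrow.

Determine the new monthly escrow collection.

County property tax = $6,761.76 annually
Hazard insurance = $1,889.28 annually
HOA dues = $3,676.80 annually
Earthquake insurance = $1,750.44 annually
Yearly total = $6,761.76 + $1,889.28 + $3,676.80 + $1,750.44 = $14,078.28
Monthly = $14,078.28 / 12 = $1,173.19
Monthly shortage recovery: $822.00 ÷ 12 = $68.50
Adjusted monthly = $1,173.19 + $68.50 = $1,241.69

$1,241.69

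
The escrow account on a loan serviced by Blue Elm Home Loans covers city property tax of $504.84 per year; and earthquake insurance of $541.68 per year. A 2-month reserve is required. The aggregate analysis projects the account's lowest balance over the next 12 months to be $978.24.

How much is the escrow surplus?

$803.82

City property tax: $504.84
Earthquake insurance: $541.68
Yearly total = $504.84 + $541.68 = $1,046.52
Base monthly escrow = $1,046.52 ÷ 12 = $87.21
Cushion = 2 × $87.21 = $174.42
Surplus = $978.24 − $174.42 = $803.82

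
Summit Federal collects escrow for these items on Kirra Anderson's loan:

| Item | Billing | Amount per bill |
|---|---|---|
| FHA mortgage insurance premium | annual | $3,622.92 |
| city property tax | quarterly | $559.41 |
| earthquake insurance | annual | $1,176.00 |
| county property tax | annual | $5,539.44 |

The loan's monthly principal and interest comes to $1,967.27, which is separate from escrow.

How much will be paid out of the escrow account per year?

$12,576.00

FHA mortgage insurance premium — $3,622.92/yr
City property tax — $559.41 × 4 = $2,237.64/yr
Earthquake insurance — $1,176.00/yr
County property tax — $5,539.44/yr
Yearly total = $3,622.92 + $2,237.64 + $1,176.00 + $5,539.44 = $12,576.00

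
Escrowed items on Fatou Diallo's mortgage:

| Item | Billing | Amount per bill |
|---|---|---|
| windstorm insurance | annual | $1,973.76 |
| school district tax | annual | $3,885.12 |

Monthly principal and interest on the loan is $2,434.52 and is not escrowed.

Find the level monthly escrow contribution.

Windstorm insurance — $1,973.76 annually
School district tax — $3,885.12 annually
Total annual escrow = $1,973.76 + $3,885.12 = $5,858.88
Base monthly escrow = $5,858.88 ÷ 12 = $488.24

$488.24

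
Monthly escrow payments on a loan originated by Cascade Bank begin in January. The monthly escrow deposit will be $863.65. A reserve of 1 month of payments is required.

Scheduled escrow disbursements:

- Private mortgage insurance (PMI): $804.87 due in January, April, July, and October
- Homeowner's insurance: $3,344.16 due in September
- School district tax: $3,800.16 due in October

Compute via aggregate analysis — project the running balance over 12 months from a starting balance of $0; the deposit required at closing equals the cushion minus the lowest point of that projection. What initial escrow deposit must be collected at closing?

$2,590.95

Cushion = 1 × $863.65 = $863.65
Trial balance (start $0, +$863.65 each month, − disbursements):
  Jan: +$863.65 − $804.87 → $58.78
  Feb: +$863.65 → $922.43
  Mar: +$863.65 → $1,786.08
  Apr: +$863.65 − $804.87 → $1,844.86
  May: +$863.65 → $2,708.51
  Jun: +$863.65 → $3,572.16
  Jul: +$863.65 − $804.87 → $3,630.94
  Aug: +$863.65 → $4,494.59
  Sep: +$863.65 − $3,344.16 → $2,014.08
  Oct: +$863.65 − $4,605.03 → -$1,727.30
  Nov: +$863.65 → -$863.65
  Dec: +$863.65 → $0.00
Lowest trial balance = -$1,727.30 (Oct)
Initial deposit = cushion − low point = $863.65 − (-$1,727.30) = $2,590.95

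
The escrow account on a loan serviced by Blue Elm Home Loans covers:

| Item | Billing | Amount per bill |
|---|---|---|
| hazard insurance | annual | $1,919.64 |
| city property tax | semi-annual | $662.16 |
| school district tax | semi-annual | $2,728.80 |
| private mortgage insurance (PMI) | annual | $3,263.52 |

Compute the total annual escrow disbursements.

Hazard insurance = $1,919.64 annually
City property tax = $662.16 × 2 = $1,324.32 annually
School district tax = $2,728.80 × 2 = $5,457.60 annually
Private mortgage insurance (PMI) = $3,263.52 annually
Combined annual = $11,965.08

$11,965.08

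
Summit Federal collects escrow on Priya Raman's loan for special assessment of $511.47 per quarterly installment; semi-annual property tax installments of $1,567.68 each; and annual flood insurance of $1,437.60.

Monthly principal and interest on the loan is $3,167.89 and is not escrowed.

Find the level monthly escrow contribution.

$551.57

Special assessment = $511.47 × 4 = $2,045.88 per year
Property tax = $1,567.68 × 2 = $3,135.36 per year
Flood insurance = $1,437.60 per year
Combined annual = $2,045.88 + $3,135.36 + $1,437.60 = $6,618.84
Base monthly escrow = $6,618.84 / 12 = $551.57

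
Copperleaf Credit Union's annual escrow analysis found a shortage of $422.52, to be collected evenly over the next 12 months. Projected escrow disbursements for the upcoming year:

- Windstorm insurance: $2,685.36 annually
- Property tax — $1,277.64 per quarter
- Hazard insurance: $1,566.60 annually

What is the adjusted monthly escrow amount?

$815.42

Windstorm insurance = $2,685.36 annually
Property tax = $1,277.64 × 4 = $5,110.56 annually
Hazard insurance = $1,566.60 annually
Total per year = $2,685.36 + $5,110.56 + $1,566.60 = $9,362.52
Base monthly escrow = $9,362.52 ÷ 12 = $780.21
Shortage per month = $422.52 / 12 = $35.21
Adjusted monthly = $780.21 + $35.21 = $815.42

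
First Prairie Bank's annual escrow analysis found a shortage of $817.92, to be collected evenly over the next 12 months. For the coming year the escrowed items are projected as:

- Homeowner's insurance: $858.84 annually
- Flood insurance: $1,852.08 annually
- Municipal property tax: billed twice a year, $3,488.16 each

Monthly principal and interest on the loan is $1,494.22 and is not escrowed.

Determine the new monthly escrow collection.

$875.43

Homeowner's insurance — $858.84 per year
Flood insurance — $1,852.08 per year
Municipal property tax — $3,488.16 × 2 = $6,976.32 per year
Total annual escrow = $858.84 + $1,852.08 + $6,976.32 = $9,687.24
Monthly = $9,687.24 ÷ 12 = $807.27
Shortage per month = $817.92 ÷ 12 = $68.16
New monthly escrow = $807.27 + $68.16 = $875.43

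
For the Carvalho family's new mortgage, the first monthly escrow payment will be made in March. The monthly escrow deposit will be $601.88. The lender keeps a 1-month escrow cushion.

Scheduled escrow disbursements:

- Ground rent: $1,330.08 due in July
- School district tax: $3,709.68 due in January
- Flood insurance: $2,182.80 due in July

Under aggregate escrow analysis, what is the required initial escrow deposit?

Cushion = 1 × $601.88 = $601.88
Trial balance (start $0, +$601.88 each month, − disbursements):
  Mar: +$601.88 → $601.88
  Apr: +$601.88 → $1,203.76
  May: +$601.88 → $1,805.64
  Jun: +$601.88 → $2,407.52
  Jul: +$601.88 − $3,512.88 → -$503.48
  Aug: +$601.88 → $98.40
  Sep: +$601.88 → $700.28
  Oct: +$601.88 → $1,302.16
  Nov: +$601.88 → $1,904.04
  Dec: +$601.88 → $2,505.92
  Jan: +$601.88 − $3,709.68 → -$601.88
  Feb: +$601.88 → $0.00
Lowest trial balance = -$601.88 (Jan)
Initial deposit = cushion − low point = $601.88 − (-$601.88) = $1,203.76

$1,203.76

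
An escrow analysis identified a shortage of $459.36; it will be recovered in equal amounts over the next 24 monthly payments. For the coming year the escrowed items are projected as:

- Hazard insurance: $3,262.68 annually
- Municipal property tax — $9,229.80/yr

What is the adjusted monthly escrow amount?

Hazard insurance — $3,262.68
Municipal property tax — $9,229.80
Yearly total = $3,262.68 + $9,229.80 = $12,492.48
Per month = $12,492.48 ÷ 12 = $1,041.04
Shortage spread = $459.36 ÷ 24 = $19.14/mo
New monthly escrow = $1,041.04 + $19.14 = $1,060.18

$1,060.18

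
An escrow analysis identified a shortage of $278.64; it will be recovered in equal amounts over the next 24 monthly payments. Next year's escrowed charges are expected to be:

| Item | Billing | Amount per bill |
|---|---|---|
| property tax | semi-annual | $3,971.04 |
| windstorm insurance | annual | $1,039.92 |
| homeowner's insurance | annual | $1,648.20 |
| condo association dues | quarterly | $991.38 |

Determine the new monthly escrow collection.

$1,227.92

Property tax — $3,971.04 × 2 = $7,942.08/yr
Windstorm insurance — $1,039.92/yr
Homeowner's insurance — $1,648.20/yr
Condo association dues — $991.38 × 4 = $3,965.52/yr
Total per year = $7,942.08 + $1,039.92 + $1,648.20 + $3,965.52 = $14,595.72
Monthly = $14,595.72 ÷ 12 = $1,216.31
Monthly shortage recovery: $278.64 ÷ 24 = $11.61
New monthly escrow = $1,216.31 + $11.61 = $1,227.92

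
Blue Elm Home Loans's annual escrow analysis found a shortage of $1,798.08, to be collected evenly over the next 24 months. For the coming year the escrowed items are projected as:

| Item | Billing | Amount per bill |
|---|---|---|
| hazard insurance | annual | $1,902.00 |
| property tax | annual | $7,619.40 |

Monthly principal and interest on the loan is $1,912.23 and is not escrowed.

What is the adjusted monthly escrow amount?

Hazard insurance = $1,902.00 per year
Property tax = $7,619.40 per year
Annual escrow total = $9,521.40
Monthly escrow = $9,521.40 ÷ 12 = $793.45
Monthly shortage recovery: $1,798.08 / 24 = $74.92
New monthly escrow = $793.45 + $74.92 = $868.37

$868.37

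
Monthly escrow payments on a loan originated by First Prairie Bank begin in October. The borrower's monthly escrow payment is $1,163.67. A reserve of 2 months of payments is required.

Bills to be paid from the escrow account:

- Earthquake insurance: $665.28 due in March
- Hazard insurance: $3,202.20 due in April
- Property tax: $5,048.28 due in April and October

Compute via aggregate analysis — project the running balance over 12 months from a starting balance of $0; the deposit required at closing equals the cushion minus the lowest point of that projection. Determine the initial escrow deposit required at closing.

Cushion = 2 × $1,163.67 = $2,327.34
Trial balance (start $0, +$1,163.67 each month, − disbursements):
  Oct: +$1,163.67 − $5,048.28 → -$3,884.61
  Nov: +$1,163.67 → -$2,720.94
  Dec: +$1,163.67 → -$1,557.27
  Jan: +$1,163.67 → -$393.60
  Feb: +$1,163.67 → $770.07
  Mar: +$1,163.67 − $665.28 → $1,268.46
  Apr: +$1,163.67 − $8,250.48 → -$5,818.35
  May: +$1,163.67 → -$4,654.68
  Jun: +$1,163.67 → -$3,491.01
  Jul: +$1,163.67 → -$2,327.34
  Aug: +$1,163.67 → -$1,163.67
  Sep: +$1,163.67 → $0.00
Lowest trial balance = -$5,818.35 (Apr)
Initial deposit = cushion − low point = $2,327.34 − (-$5,818.35) = $8,145.69

$8,145.69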